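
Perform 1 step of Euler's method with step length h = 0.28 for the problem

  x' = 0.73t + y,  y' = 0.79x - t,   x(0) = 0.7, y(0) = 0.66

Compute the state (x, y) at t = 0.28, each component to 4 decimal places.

0.8848, 0.8148

Euler on (x,y): x_{n+1} = x_n + h·x', y_{n+1} = y_n + h·y'.
0.000000: (0.700000, 0.660000); f=(0.660000, 0.553000) → (0.884800, 0.814840)
(x(0.28), y(0.28)) ≈ (0.8848, 0.8148)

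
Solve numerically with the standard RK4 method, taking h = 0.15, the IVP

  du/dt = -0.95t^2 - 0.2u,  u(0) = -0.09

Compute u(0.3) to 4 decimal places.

-0.0932

RK4: k1 = f(t_n, u_n); k2 = f(t_n + h/2, u_n + (h/2)·k1); k3 = f(t_n + h/2, u_n + (h/2)·k2); k4 = f(t_n + h, u_n + h·k3); u_{n+1} = u_n + (h/6)·(k1 + 2k2 + 2k3 + k4).
t=0.000000, u=-0.090000:
  k1 = f(0.000000, -0.090000) = 0.018000
  k2 = f(0.075000, -0.088650) = 0.012386
  k3 = f(0.075000, -0.089071) = 0.012470
  k4 = f(0.150000, -0.088129) = -0.003749
  u ← -0.090000 + (0.15/6)·(k1 + 2k2 + 2k3 + k4) = -0.088401
t=0.150000, u=-0.088401:
  k1 = f(0.150000, -0.088401) = -0.003695
  k2 = f(0.225000, -0.088678) = -0.030358
  k3 = f(0.225000, -0.090678) = -0.029958
  k4 = f(0.300000, -0.092895) = -0.066921
  u ← -0.088401 + (0.15/6)·(k1 + 2k2 + 2k3 + k4) = -0.093182
u(0.3) ≈ -0.0932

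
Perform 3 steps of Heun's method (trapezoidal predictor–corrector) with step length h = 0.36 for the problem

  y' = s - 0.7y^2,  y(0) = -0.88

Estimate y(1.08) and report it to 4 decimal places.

Heun: k1 = f(s_n, y_n); k2 = f(s_n + h, y_n + h·k1); y_{n+1} = y_n + (h/2)·(k1 + k2).
s=0.000000, y=-0.880000:
  k1 = f(0.000000, -0.880000) = -0.542080
  k2 = f(0.360000, -1.075149) = -0.449161
  y ← -0.880000 + (0.36/2)·(-0.542080 + (-0.449161)) = -1.058423
s=0.360000, y=-1.058423:
  k1 = f(0.360000, -1.058423) = -0.424182
  k2 = f(0.720000, -1.211129) = -0.306783
  y ← -1.058423 + (0.36/2)·(-0.424182 + (-0.306783)) = -1.189997
s=0.720000, y=-1.189997:
  k1 = f(0.720000, -1.189997) = -0.271265
  k2 = f(1.080000, -1.287653) = -0.080635
  y ← -1.189997 + (0.36/2)·(-0.271265 + (-0.080635)) = -1.253339
y(1.08) ≈ -1.2533

-1.2533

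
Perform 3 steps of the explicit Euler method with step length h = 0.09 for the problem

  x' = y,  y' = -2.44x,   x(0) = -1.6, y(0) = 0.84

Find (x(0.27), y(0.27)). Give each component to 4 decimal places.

Euler on (x,y): x_{n+1} = x_n + h·x', y_{n+1} = y_n + h·y'.
0.000000: (-1.600000, 0.840000); f=(0.840000, 3.904000) → (-1.524400, 1.191360)
0.090000: (-1.524400, 1.191360); f=(1.191360, 3.719536) → (-1.417178, 1.526118)
0.180000: (-1.417178, 1.526118); f=(1.526118, 3.457913) → (-1.279827, 1.837330)
(x(0.27), y(0.27)) ≈ (-1.2798, 1.8373)

-1.2798, 1.8373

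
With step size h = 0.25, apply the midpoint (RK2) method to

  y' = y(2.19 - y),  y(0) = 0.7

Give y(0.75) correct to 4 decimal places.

1.5539

Midpoint: k1 = f(t_n, y_n); k2 = f(t_n + h/2, y_n + (h/2)·k1); y_{n+1} = y_n + h·k2.
t=0.000000, y=0.700000:
  k1 = f(0.000000, 0.700000) = 1.043000
  k2 = f(0.125000, 0.830375) = 1.128999
  y ← 0.700000 + 0.25·1.128999 = 0.982250
t=0.250000, y=0.982250:
  k1 = f(0.250000, 0.982250) = 1.186312
  k2 = f(0.375000, 1.130539) = 1.197762
  y ← 0.982250 + 0.25·1.197762 = 1.281690
t=0.500000, y=1.281690:
  k1 = f(0.500000, 1.281690) = 1.164172
  k2 = f(0.625000, 1.427212) = 1.088660
  y ← 1.281690 + 0.25·1.088660 = 1.553855
y(0.75) ≈ 1.5539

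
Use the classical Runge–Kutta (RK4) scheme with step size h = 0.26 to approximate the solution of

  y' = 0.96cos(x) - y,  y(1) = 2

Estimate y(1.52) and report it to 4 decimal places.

1.2985

RK4: k1 = f(x_n, y_n); k2 = f(x_n + h/2, y_n + (h/2)·k1); k3 = f(x_n + h/2, y_n + (h/2)·k2); k4 = f(x_n + h, y_n + h·k3); y_{n+1} = y_n + (h/6)·(k1 + 2k2 + 2k3 + k4).
x=1.000000, y=2.000000:
  k1 = f(1.000000, 2.000000) = -1.481310
  k2 = f(1.130000, 1.807430) = -1.397836
  k3 = f(1.130000, 1.818281) = -1.408688
  k4 = f(1.260000, 1.633741) = -1.340157
  y ← 2.000000 + (0.26/6)·(k1 + 2k2 + 2k3 + k4) = 1.634504
x=1.260000, y=1.634504:
  k1 = f(1.260000, 1.634504) = -1.340920
  k2 = f(1.390000, 1.460185) = -1.287564
  k3 = f(1.390000, 1.467121) = -1.294501
  k4 = f(1.520000, 1.297934) = -1.249191
  y ← 1.634504 + (0.26/6)·(k1 + 2k2 + 2k3 + k4) = 1.298487
y(1.52) ≈ 1.2985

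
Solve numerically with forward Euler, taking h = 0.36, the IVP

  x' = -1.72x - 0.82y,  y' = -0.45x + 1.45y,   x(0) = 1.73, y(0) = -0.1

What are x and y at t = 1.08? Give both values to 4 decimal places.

Euler on (x,y): x_{n+1} = x_n + h·x', y_{n+1} = y_n + h·y'.
0.000000: (1.730000, -0.100000); f=(-2.893600, -0.923500) → (0.688304, -0.432460)
0.360000: (0.688304, -0.432460); f=(-0.829266, -0.936804) → (0.389768, -0.769709)
0.720000: (0.389768, -0.769709); f=(-0.039240, -1.291474) → (0.375642, -1.234640)
(x(1.08), y(1.08)) ≈ (0.3756, -1.2346)

0.3756, -1.2346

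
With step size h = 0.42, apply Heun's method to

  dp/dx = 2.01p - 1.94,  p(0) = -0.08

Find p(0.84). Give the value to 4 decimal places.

-4.0959

Heun: k1 = f(x_n, p_n); k2 = f(x_n + h, p_n + h·k1); p_{n+1} = p_n + (h/2)·(k1 + k2).
x=0.000000, p=-0.080000:
  k1 = f(0.000000, -0.080000) = -2.100800
  k2 = f(0.420000, -0.962336) = -3.874295
  p ← -0.080000 + (0.42/2)·(-2.100800 + (-3.874295)) = -1.334770
x=0.420000, p=-1.334770:
  k1 = f(0.420000, -1.334770) = -4.622888
  k2 = f(0.840000, -3.276383) = -8.525530
  p ← -1.334770 + (0.42/2)·(-4.622888 + (-8.525530)) = -4.095938
p(0.84) ≈ -4.0959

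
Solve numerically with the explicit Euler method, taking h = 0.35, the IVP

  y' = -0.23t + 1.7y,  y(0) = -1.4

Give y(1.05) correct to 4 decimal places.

-5.7821

Euler: y_{n+1} = y_n + h·f(t_n, y_n).
t=0.000000, y=-1.400000: f=-2.380000 → y ← -1.400000 + 0.35·(-2.380000) = -2.233000
t=0.350000, y=-2.233000: f=-3.876600 → y ← -2.233000 + 0.35·(-3.876600) = -3.589810
t=0.700000, y=-3.589810: f=-6.263677 → y ← -3.589810 + 0.35·(-6.263677) = -5.782097
y(1.05) ≈ -5.7821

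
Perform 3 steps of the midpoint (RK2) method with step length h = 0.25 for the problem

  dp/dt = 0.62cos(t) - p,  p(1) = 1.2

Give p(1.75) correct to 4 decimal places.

0.6156

Midpoint: k1 = f(t_n, p_n); k2 = f(t_n + h/2, p_n + (h/2)·k1); p_{n+1} = p_n + h·k2.
t=1.000000, p=1.200000:
  k1 = f(1.000000, 1.200000) = -0.865013
  k2 = f(1.125000, 1.091873) = -0.824544
  p ← 1.200000 + 0.25·(-0.824544) = 0.993864
t=1.250000, p=0.993864:
  k1 = f(1.250000, 0.993864) = -0.798364
  k2 = f(1.375000, 0.894068) = -0.773449
  p ← 0.993864 + 0.25·(-0.773449) = 0.800502
t=1.500000, p=0.800502:
  k1 = f(1.500000, 0.800502) = -0.756645
  k2 = f(1.625000, 0.705921) = -0.739511
  p ← 0.800502 + 0.25·(-0.739511) = 0.615624
p(1.75) ≈ 0.6156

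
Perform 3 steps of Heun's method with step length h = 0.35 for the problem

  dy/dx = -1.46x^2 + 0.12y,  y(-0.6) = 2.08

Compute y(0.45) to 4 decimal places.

2.1632

Heun: k1 = f(x_n, y_n); k2 = f(x_n + h, y_n + h·k1); y_{n+1} = y_n + (h/2)·(k1 + k2).
x=-0.600000, y=2.080000:
  k1 = f(-0.600000, 2.080000) = -0.276000
  k2 = f(-0.250000, 1.983400) = 0.146758
  y ← 2.080000 + (0.35/2)·(-0.276000 + 0.146758) = 2.057383
x=-0.250000, y=2.057383:
  k1 = f(-0.250000, 2.057383) = 0.155636
  k2 = f(0.100000, 2.111855) = 0.238823
  y ← 2.057383 + (0.35/2)·(0.155636 + 0.238823) = 2.126413
x=0.100000, y=2.126413:
  k1 = f(0.100000, 2.126413) = 0.240570
  k2 = f(0.450000, 2.210612) = -0.030377
  y ← 2.126413 + (0.35/2)·(0.240570 + (-0.030377)) = 2.163197
y(0.45) ≈ 2.1632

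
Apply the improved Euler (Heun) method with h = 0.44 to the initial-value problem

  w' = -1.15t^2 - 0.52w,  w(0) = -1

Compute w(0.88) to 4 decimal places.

-0.9086

Heun: k1 = f(t_n, w_n); k2 = f(t_n + h, w_n + h·k1); w_{n+1} = w_n + (h/2)·(k1 + k2).
t=0.000000, w=-1.000000:
  k1 = f(0.000000, -1.000000) = 0.520000
  k2 = f(0.440000, -0.771200) = 0.178384
  w ← -1.000000 + (0.44/2)·(0.520000 + 0.178384) = -0.846356
t=0.440000, w=-0.846356:
  k1 = f(0.440000, -0.846356) = 0.217465
  k2 = f(0.880000, -0.750671) = -0.500211
  w ← -0.846356 + (0.44/2)·(0.217465 + (-0.500211)) = -0.908560
w(0.88) ≈ -0.9086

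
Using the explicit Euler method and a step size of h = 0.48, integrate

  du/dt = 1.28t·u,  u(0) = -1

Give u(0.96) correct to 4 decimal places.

-1.2949

Euler: u_{n+1} = u_n + h·f(t_n, u_n).
t=0.000000, u=-1.000000: f=0.000000 → u ← -1.000000 + 0.48·0.000000 = -1.000000
t=0.480000, u=-1.000000: f=-0.614400 → u ← -1.000000 + 0.48·(-0.614400) = -1.294912
u(0.96) ≈ -1.2949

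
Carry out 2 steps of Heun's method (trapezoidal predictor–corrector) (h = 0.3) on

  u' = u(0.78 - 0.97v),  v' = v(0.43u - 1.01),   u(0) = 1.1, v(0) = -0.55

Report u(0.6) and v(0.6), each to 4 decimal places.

2.2943, -0.4539

Heun on (u,v): k1 = f(t_n, state_n); k2 = f(t_n + h, state_n + h·k1); state_{n+1} = state_n + (h/2)·(k1 + k2).
0.000000: (1.100000, -0.550000)
  k1 = (1.444850, 0.295350)
  predictor → (1.533455, -0.461395)
  k2 = (1.882398, 0.161772)
  → (1.599087, -0.481432)
0.300000: (1.599087, -0.481432)
  k1 = (1.994044, 0.155210)
  predictor → (2.197300, -0.434869)
  k2 = (2.640765, 0.028336)
  → (2.294308, -0.453900)
(u(0.6), v(0.6)) ≈ (2.2943, -0.4539)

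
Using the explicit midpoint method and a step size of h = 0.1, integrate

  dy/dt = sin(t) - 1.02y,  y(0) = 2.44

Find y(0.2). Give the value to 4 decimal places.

2.0094

Midpoint: k1 = f(t_n, y_n); k2 = f(t_n + h/2, y_n + (h/2)·k1); y_{n+1} = y_n + h·k2.
t=0.000000, y=2.440000:
  k1 = f(0.000000, 2.440000) = -2.488800
  k2 = f(0.050000, 2.315560) = -2.311892
  y ← 2.440000 + 0.1·(-2.311892) = 2.208811
t=0.100000, y=2.208811:
  k1 = f(0.100000, 2.208811) = -2.153154
  k2 = f(0.150000, 2.101153) = -1.993738
  y ← 2.208811 + 0.1·(-1.993738) = 2.009437
y(0.2) ≈ 2.0094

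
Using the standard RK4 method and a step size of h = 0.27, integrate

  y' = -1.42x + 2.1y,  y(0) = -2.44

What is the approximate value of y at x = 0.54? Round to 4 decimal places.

-7.8921

RK4: k1 = f(x_n, y_n); k2 = f(x_n + h/2, y_n + (h/2)·k1); k3 = f(x_n + h/2, y_n + (h/2)·k2); k4 = f(x_n + h, y_n + h·k3); y_{n+1} = y_n + (h/6)·(k1 + 2k2 + 2k3 + k4).
x=0.000000, y=-2.440000:
  k1 = f(0.000000, -2.440000) = -5.124000
  k2 = f(0.135000, -3.131740) = -6.768354
  k3 = f(0.135000, -3.353728) = -7.234528
  k4 = f(0.270000, -4.393323) = -9.609378
  y ← -2.440000 + (0.27/6)·(k1 + 2k2 + 2k3 + k4) = -4.363261
x=0.270000, y=-4.363261:
  k1 = f(0.270000, -4.363261) = -9.546249
  k2 = f(0.405000, -5.652005) = -12.444311
  k3 = f(0.405000, -6.043243) = -13.265911
  k4 = f(0.540000, -7.945057) = -17.451420
  y ← -4.363261 + (0.27/6)·(k1 + 2k2 + 2k3 + k4) = -7.892076
y(0.54) ≈ -7.8921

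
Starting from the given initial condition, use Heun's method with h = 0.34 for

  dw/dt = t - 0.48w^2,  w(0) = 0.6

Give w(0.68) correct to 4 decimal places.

Heun: k1 = f(t_n, w_n); k2 = f(t_n + h, w_n + h·k1); w_{n+1} = w_n + (h/2)·(k1 + k2).
t=0.000000, w=0.600000:
  k1 = f(0.000000, 0.600000) = -0.172800
  k2 = f(0.340000, 0.541248) = 0.199384
  w ← 0.600000 + (0.34/2)·(-0.172800 + 0.199384) = 0.604519
t=0.340000, w=0.604519:
  k1 = f(0.340000, 0.604519) = 0.164587
  k2 = f(0.680000, 0.660479) = 0.470608
  w ← 0.604519 + (0.34/2)·(0.164587 + 0.470608) = 0.712503
w(0.68) ≈ 0.7125

0.7125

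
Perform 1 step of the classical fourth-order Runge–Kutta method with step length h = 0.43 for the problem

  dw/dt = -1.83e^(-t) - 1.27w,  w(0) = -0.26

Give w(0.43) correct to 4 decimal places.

RK4: k1 = f(t_n, w_n); k2 = f(t_n + h/2, w_n + (h/2)·k1); k3 = f(t_n + h/2, w_n + (h/2)·k2); k4 = f(t_n + h, w_n + h·k3); w_{n+1} = w_n + (h/6)·(k1 + 2k2 + 2k3 + k4).
t=0.000000, w=-0.260000:
  k1 = f(0.000000, -0.260000) = -1.499800
  k2 = f(0.215000, -0.582457) = -0.736250
  k3 = f(0.215000, -0.418294) = -0.944738
  k4 = f(0.430000, -0.666237) = -0.344310
  w ← -0.260000 + (0.43/6)·(k1 + 2k2 + 2k3 + k4) = -0.633103
w(0.43) ≈ -0.6331

-0.6331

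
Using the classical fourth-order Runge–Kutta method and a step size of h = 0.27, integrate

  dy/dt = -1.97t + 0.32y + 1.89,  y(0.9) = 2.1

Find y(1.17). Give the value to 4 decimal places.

2.2486

RK4: k1 = f(t_n, y_n); k2 = f(t_n + h/2, y_n + (h/2)·k1); k3 = f(t_n + h/2, y_n + (h/2)·k2); k4 = f(t_n + h, y_n + h·k3); y_{n+1} = y_n + (h/6)·(k1 + 2k2 + 2k3 + k4).
t=0.900000, y=2.100000:
  k1 = f(0.900000, 2.100000) = 0.789000
  k2 = f(1.035000, 2.206515) = 0.557135
  k3 = f(1.035000, 2.175213) = 0.547118
  k4 = f(1.170000, 2.247722) = 0.304371
  y ← 2.100000 + (0.27/6)·(k1 + 2k2 + 2k3 + k4) = 2.248584
y(1.17) ≈ 2.2486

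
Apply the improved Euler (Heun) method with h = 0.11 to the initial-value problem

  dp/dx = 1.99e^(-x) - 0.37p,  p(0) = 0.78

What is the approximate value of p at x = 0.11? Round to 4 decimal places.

Heun: k1 = f(x_n, p_n); k2 = f(x_n + h, p_n + h·k1); p_{n+1} = p_n + (h/2)·(k1 + k2).
x=0.000000, p=0.780000:
  k1 = f(0.000000, 0.780000) = 1.701400
  k2 = f(0.110000, 0.967154) = 1.424863
  p ← 0.780000 + (0.11/2)·(1.701400 + 1.424863) = 0.951944
p(0.11) ≈ 0.9519

0.9519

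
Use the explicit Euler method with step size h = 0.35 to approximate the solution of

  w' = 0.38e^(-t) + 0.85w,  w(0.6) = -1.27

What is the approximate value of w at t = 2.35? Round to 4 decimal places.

-4.2389

Euler: w_{n+1} = w_n + h·f(t_n, w_n).
t=0.600000, w=-1.270000: f=-0.870952 → w ← -1.270000 + 0.35·(-0.870952) = -1.574833
t=0.950000, w=-1.574833: f=-1.191647 → w ← -1.574833 + 0.35·(-1.191647) = -1.991909
t=1.300000, w=-1.991909: f=-1.589561 → w ← -1.991909 + 0.35·(-1.589561) = -2.548256
t=1.650000, w=-2.548256: f=-2.093038 → w ← -2.548256 + 0.35·(-2.093038) = -3.280819
t=2.000000, w=-3.280819: f=-2.737269 → w ← -3.280819 + 0.35·(-2.737269) = -4.238863
w(2.35) ≈ -4.2389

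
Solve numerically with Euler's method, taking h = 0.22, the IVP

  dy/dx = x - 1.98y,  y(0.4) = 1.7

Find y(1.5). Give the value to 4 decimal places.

0.6029

Euler: y_{n+1} = y_n + h·f(x_n, y_n).
x=0.400000, y=1.700000: f=-2.966000 → y ← 1.700000 + 0.22·(-2.966000) = 1.047480
x=0.620000, y=1.047480: f=-1.454010 → y ← 1.047480 + 0.22·(-1.454010) = 0.727598
x=0.840000, y=0.727598: f=-0.600643 → y ← 0.727598 + 0.22·(-0.600643) = 0.595456
x=1.060000, y=0.595456: f=-0.119003 → y ← 0.595456 + 0.22·(-0.119003) = 0.569275
x=1.280000, y=0.569275: f=0.152835 → y ← 0.569275 + 0.22·0.152835 = 0.602899
y(1.5) ≈ 0.6029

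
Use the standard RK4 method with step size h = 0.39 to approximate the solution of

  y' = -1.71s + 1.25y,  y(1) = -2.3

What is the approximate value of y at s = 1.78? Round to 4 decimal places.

-9.0926

RK4: k1 = f(s_n, y_n); k2 = f(s_n + h/2, y_n + (h/2)·k1); k3 = f(s_n + h/2, y_n + (h/2)·k2); k4 = f(s_n + h, y_n + h·k3); y_{n+1} = y_n + (h/6)·(k1 + 2k2 + 2k3 + k4).
s=1.000000, y=-2.300000:
  k1 = f(1.000000, -2.300000) = -4.585000
  k2 = f(1.195000, -3.194075) = -6.036044
  k3 = f(1.195000, -3.477029) = -6.389736
  k4 = f(1.390000, -4.791997) = -8.366896
  y ← -2.300000 + (0.39/6)·(k1 + 2k2 + 2k3 + k4) = -4.757225
s=1.390000, y=-4.757225:
  k1 = f(1.390000, -4.757225) = -8.323431
  k2 = f(1.585000, -6.380294) = -10.685717
  k3 = f(1.585000, -6.840939) = -11.261524
  k4 = f(1.780000, -9.149219) = -14.480324
  y ← -4.757225 + (0.39/6)·(k1 + 2k2 + 2k3 + k4) = -9.092610
y(1.78) ≈ -9.0926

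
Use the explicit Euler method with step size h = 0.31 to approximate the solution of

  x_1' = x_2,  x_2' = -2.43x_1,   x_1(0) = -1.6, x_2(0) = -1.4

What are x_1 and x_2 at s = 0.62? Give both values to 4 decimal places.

Euler on (x_1,x_2): x_1_{n+1} = x_1_n + h·x_1', x_2_{n+1} = x_2_n + h·x_2'.
0.000000: (-1.600000, -1.400000); f=(-1.400000, 3.888000) → (-2.034000, -0.194720)
0.310000: (-2.034000, -0.194720); f=(-0.194720, 4.942620) → (-2.094363, 1.337492)
(x_1(0.62), x_2(0.62)) ≈ (-2.0944, 1.3375)

-2.0944, 1.3375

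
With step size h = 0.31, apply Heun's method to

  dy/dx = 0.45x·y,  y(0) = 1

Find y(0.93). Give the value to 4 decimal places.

Heun: k1 = f(x_n, y_n); k2 = f(x_n + h, y_n + h·k1); y_{n+1} = y_n + (h/2)·(k1 + k2).
x=0.000000, y=1.000000:
  k1 = f(0.000000, 1.000000) = 0.000000
  k2 = f(0.310000, 1.000000) = 0.139500
  y ← 1.000000 + (0.31/2)·(0.000000 + 0.139500) = 1.021623
x=0.310000, y=1.021623:
  k1 = f(0.310000, 1.021623) = 0.142516
  k2 = f(0.620000, 1.065803) = 0.297359
  y ← 1.021623 + (0.31/2)·(0.142516 + 0.297359) = 1.089803
x=0.620000, y=1.089803:
  k1 = f(0.620000, 1.089803) = 0.304055
  k2 = f(0.930000, 1.184060) = 0.495529
  y ← 1.089803 + (0.31/2)·(0.304055 + 0.495529) = 1.213739
y(0.93) ≈ 1.2137

1.2137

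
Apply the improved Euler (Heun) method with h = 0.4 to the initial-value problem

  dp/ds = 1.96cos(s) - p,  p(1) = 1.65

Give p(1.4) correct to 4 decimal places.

1.3157

Heun: k1 = f(s_n, p_n); k2 = f(s_n + h, p_n + h·k1); p_{n+1} = p_n + (h/2)·(k1 + k2).
s=1.000000, p=1.650000:
  k1 = f(1.000000, 1.650000) = -0.591007
  k2 = f(1.400000, 1.413597) = -1.080461
  p ← 1.650000 + (0.4/2)·(-0.591007 + (-1.080461)) = 1.315706
p(1.4) ≈ 1.3157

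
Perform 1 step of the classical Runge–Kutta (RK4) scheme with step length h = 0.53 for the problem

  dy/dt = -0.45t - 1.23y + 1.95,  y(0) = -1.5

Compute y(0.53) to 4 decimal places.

RK4: k1 = f(t_n, y_n); k2 = f(t_n + h/2, y_n + (h/2)·k1); k3 = f(t_n + h/2, y_n + (h/2)·k2); k4 = f(t_n + h, y_n + h·k3); y_{n+1} = y_n + (h/6)·(k1 + 2k2 + 2k3 + k4).
t=0.000000, y=-1.500000:
  k1 = f(0.000000, -1.500000) = 3.795000
  k2 = f(0.265000, -0.494325) = 2.438770
  k3 = f(0.265000, -0.853726) = 2.880833
  k4 = f(0.530000, 0.026841) = 1.678485
  y ← -1.500000 + (0.53/6)·(k1 + 2k2 + 2k3 + k4) = -0.076712
y(0.53) ≈ -0.0767

-0.0767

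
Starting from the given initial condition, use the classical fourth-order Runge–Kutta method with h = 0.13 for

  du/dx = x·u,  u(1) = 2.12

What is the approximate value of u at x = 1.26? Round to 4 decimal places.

2.8440

RK4: k1 = f(x_n, u_n); k2 = f(x_n + h/2, u_n + (h/2)·k1); k3 = f(x_n + h/2, u_n + (h/2)·k2); k4 = f(x_n + h, u_n + h·k3); u_{n+1} = u_n + (h/6)·(k1 + 2k2 + 2k3 + k4).
x=1.000000, u=2.120000:
  k1 = f(1.000000, 2.120000) = 2.120000
  k2 = f(1.065000, 2.257800) = 2.404557
  k3 = f(1.065000, 2.276296) = 2.424255
  k4 = f(1.130000, 2.435153) = 2.751723
  u ← 2.120000 + (0.13/6)·(k1 + 2k2 + 2k3 + k4) = 2.434803
x=1.130000, u=2.434803:
  k1 = f(1.130000, 2.434803) = 2.751327
  k2 = f(1.195000, 2.613639) = 3.123298
  k3 = f(1.195000, 2.637817) = 3.152191
  k4 = f(1.260000, 2.844587) = 3.584180
  u ← 2.434803 + (0.13/6)·(k1 + 2k2 + 2k3 + k4) = 2.844010
u(1.26) ≈ 2.8440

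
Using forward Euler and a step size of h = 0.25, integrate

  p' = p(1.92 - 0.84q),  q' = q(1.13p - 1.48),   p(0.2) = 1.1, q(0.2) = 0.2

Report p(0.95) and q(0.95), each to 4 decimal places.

3.2753, 0.2581

Euler on (p,q): p_{n+1} = p_n + h·p', q_{n+1} = q_n + h·q'.
0.200000: (1.100000, 0.200000); f=(1.927200, -0.047400) → (1.581800, 0.188150)
0.450000: (1.581800, 0.188150); f=(2.787059, 0.057844) → (2.278565, 0.202611)
0.700000: (2.278565, 0.202611); f=(3.987048, 0.221814) → (3.275327, 0.258064)
(p(0.95), q(0.95)) ≈ (3.2753, 0.2581)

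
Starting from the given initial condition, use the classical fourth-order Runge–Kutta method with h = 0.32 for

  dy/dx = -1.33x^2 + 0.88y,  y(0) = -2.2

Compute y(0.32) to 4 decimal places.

RK4: k1 = f(x_n, y_n); k2 = f(x_n + h/2, y_n + (h/2)·k1); k3 = f(x_n + h/2, y_n + (h/2)·k2); k4 = f(x_n + h, y_n + h·k3); y_{n+1} = y_n + (h/6)·(k1 + 2k2 + 2k3 + k4).
x=0.000000, y=-2.200000:
  k1 = f(0.000000, -2.200000) = -1.936000
  k2 = f(0.160000, -2.509760) = -2.242637
  k3 = f(0.160000, -2.558822) = -2.285811
  k4 = f(0.320000, -2.931460) = -2.715876
  y ← -2.200000 + (0.32/6)·(k1 + 2k2 + 2k3 + k4) = -2.931135
y(0.32) ≈ -2.9311

-2.9311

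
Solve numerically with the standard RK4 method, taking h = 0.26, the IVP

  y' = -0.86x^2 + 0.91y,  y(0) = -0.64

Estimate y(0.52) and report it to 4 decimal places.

-1.0728

RK4: k1 = f(x_n, y_n); k2 = f(x_n + h/2, y_n + (h/2)·k1); k3 = f(x_n + h/2, y_n + (h/2)·k2); k4 = f(x_n + h, y_n + h·k3); y_{n+1} = y_n + (h/6)·(k1 + 2k2 + 2k3 + k4).
x=0.000000, y=-0.640000:
  k1 = f(0.000000, -0.640000) = -0.582400
  k2 = f(0.130000, -0.715712) = -0.665832
  k3 = f(0.130000, -0.726558) = -0.675702
  k4 = f(0.260000, -0.815682) = -0.800407
  y ← -0.640000 + (0.26/6)·(k1 + 2k2 + 2k3 + k4) = -0.816188
x=0.260000, y=-0.816188:
  k1 = f(0.260000, -0.816188) = -0.800867
  k2 = f(0.390000, -0.920301) = -0.968280
  k3 = f(0.390000, -0.942064) = -0.988084
  k4 = f(0.520000, -1.073090) = -1.209056
  y ← -0.816188 + (0.26/6)·(k1 + 2k2 + 2k3 + k4) = -1.072836
y(0.52) ≈ -1.0728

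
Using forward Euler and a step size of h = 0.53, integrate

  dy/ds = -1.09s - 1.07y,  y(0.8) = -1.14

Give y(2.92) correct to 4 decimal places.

-2.0674

Euler: y_{n+1} = y_n + h·f(s_n, y_n).
s=0.800000, y=-1.140000: f=0.347800 → y ← -1.140000 + 0.53·0.347800 = -0.955666
s=1.330000, y=-0.955666: f=-0.427137 → y ← -0.955666 + 0.53·(-0.427137) = -1.182049
s=1.860000, y=-1.182049: f=-0.762608 → y ← -1.182049 + 0.53·(-0.762608) = -1.586231
s=2.390000, y=-1.586231: f=-0.907833 → y ← -1.586231 + 0.53·(-0.907833) = -2.067382
y(2.92) ≈ -2.0674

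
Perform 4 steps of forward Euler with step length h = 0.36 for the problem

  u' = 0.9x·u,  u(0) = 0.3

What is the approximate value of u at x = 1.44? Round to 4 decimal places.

Euler: u_{n+1} = u_n + h·f(x_n, u_n).
x=0.000000, u=0.300000: f=0.000000 → u ← 0.300000 + 0.36·0.000000 = 0.300000
x=0.360000, u=0.300000: f=0.097200 → u ← 0.300000 + 0.36·0.097200 = 0.334992
x=0.720000, u=0.334992: f=0.217075 → u ← 0.334992 + 0.36·0.217075 = 0.413139
x=1.080000, u=0.413139: f=0.401571 → u ← 0.413139 + 0.36·0.401571 = 0.557705
u(1.44) ≈ 0.5577

0.5577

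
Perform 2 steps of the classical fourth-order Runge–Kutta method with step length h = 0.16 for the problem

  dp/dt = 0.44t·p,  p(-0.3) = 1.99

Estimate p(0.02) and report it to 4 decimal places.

RK4: k1 = f(t_n, p_n); k2 = f(t_n + h/2, p_n + (h/2)·k1); k3 = f(t_n + h/2, p_n + (h/2)·k2); k4 = f(t_n + h, p_n + h·k3); p_{n+1} = p_n + (h/6)·(k1 + 2k2 + 2k3 + k4).
t=-0.300000, p=1.990000:
  k1 = f(-0.300000, 1.990000) = -0.262680
  k2 = f(-0.220000, 1.968986) = -0.190598
  k3 = f(-0.220000, 1.974752) = -0.191156
  k4 = f(-0.140000, 1.959415) = -0.120700
  p ← 1.990000 + (0.16/6)·(k1 + 2k2 + 2k3 + k4) = 1.959416
t=-0.140000, p=1.959416:
  k1 = f(-0.140000, 1.959416) = -0.120700
  k2 = f(-0.060000, 1.949760) = -0.051474
  k3 = f(-0.060000, 1.955298) = -0.051620
  k4 = f(0.020000, 1.951157) = 0.017170
  p ← 1.959416 + (0.16/6)·(k1 + 2k2 + 2k3 + k4) = 1.951157
p(0.02) ≈ 1.9512

1.9512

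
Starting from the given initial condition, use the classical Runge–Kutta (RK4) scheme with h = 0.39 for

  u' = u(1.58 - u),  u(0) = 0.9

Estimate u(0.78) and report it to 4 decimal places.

RK4: k1 = f(s_n, u_n); k2 = f(s_n + h/2, u_n + (h/2)·k1); k3 = f(s_n + h/2, u_n + (h/2)·k2); k4 = f(s_n + h, u_n + h·k3); u_{n+1} = u_n + (h/6)·(k1 + 2k2 + 2k3 + k4).
s=0.000000, u=0.900000:
  k1 = f(0.000000, 0.900000) = 0.612000
  k2 = f(0.195000, 1.019340) = 0.571503
  k3 = f(0.195000, 1.011443) = 0.575063
  k4 = f(0.390000, 1.124275) = 0.512361
  u ← 0.900000 + (0.39/6)·(k1 + 2k2 + 2k3 + k4) = 1.122137
s=0.390000, u=1.122137:
  k1 = f(0.390000, 1.122137) = 0.513785
  k2 = f(0.585000, 1.222325) = 0.437195
  k3 = f(0.585000, 1.207390) = 0.449886
  k4 = f(0.780000, 1.297592) = 0.366450
  u ← 1.122137 + (0.39/6)·(k1 + 2k2 + 2k3 + k4) = 1.294673
u(0.78) ≈ 1.2947

1.2947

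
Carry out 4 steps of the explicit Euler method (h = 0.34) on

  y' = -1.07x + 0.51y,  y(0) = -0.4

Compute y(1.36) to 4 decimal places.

-1.5900

Euler: y_{n+1} = y_n + h·f(x_n, y_n).
x=0.000000, y=-0.400000: f=-0.204000 → y ← -0.400000 + 0.34·(-0.204000) = -0.469360
x=0.340000, y=-0.469360: f=-0.603174 → y ← -0.469360 + 0.34·(-0.603174) = -0.674439
x=0.680000, y=-0.674439: f=-1.071564 → y ← -0.674439 + 0.34·(-1.071564) = -1.038771
x=1.020000, y=-1.038771: f=-1.621173 → y ← -1.038771 + 0.34·(-1.621173) = -1.589970
y(1.36) ≈ -1.5900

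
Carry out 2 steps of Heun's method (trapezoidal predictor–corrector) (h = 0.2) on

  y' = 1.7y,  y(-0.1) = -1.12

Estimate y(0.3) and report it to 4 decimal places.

-2.1883

Heun: k1 = f(s_n, y_n); k2 = f(s_n + h, y_n + h·k1); y_{n+1} = y_n + (h/2)·(k1 + k2).
s=-0.100000, y=-1.120000:
  k1 = f(-0.100000, -1.120000) = -1.904000
  k2 = f(0.100000, -1.500800) = -2.551360
  y ← -1.120000 + (0.2/2)·(-1.904000 + (-2.551360)) = -1.565536
s=0.100000, y=-1.565536:
  k1 = f(0.100000, -1.565536) = -2.661411
  k2 = f(0.300000, -2.097818) = -3.566291
  y ← -1.565536 + (0.2/2)·(-2.661411 + (-3.566291)) = -2.188306
y(0.3) ≈ -2.1883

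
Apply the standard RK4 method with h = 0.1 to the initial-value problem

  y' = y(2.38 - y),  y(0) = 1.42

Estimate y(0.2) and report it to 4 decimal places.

1.6760

RK4: k1 = f(t_n, y_n); k2 = f(t_n + h/2, y_n + (h/2)·k1); k3 = f(t_n + h/2, y_n + (h/2)·k2); k4 = f(t_n + h, y_n + h·k3); y_{n+1} = y_n + (h/6)·(k1 + 2k2 + 2k3 + k4).
t=0.000000, y=1.420000:
  k1 = f(0.000000, 1.420000) = 1.363200
  k2 = f(0.050000, 1.488160) = 1.327201
  k3 = f(0.050000, 1.486360) = 1.328271
  k4 = f(0.100000, 1.552827) = 1.284457
  y ← 1.420000 + (0.1/6)·(k1 + 2k2 + 2k3 + k4) = 1.552643
t=0.100000, y=1.552643:
  k1 = f(0.100000, 1.552643) = 1.284590
  k2 = f(0.150000, 1.616873) = 1.233880
  k3 = f(0.150000, 1.614337) = 1.236038
  k4 = f(0.200000, 1.676247) = 1.179664
  y ← 1.552643 + (0.1/6)·(k1 + 2k2 + 2k3 + k4) = 1.676045
y(0.2) ≈ 1.6760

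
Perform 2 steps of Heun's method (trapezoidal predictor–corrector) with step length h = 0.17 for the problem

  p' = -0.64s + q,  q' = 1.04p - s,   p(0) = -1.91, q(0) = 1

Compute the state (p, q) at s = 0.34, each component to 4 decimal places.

Heun on (p,q): k1 = f(s_n, state_n); k2 = f(s_n + h, state_n + h·k1); state_{n+1} = state_n + (h/2)·(k1 + k2).
0.000000: (-1.910000, 1.000000)
  k1 = (1.000000, -1.986400)
  predictor → (-1.740000, 0.662312)
  k2 = (0.553512, -1.979600)
  → (-1.777951, 0.662890)
0.170000: (-1.777951, 0.662890)
  k1 = (0.554090, -2.019070)
  predictor → (-1.683756, 0.319648)
  k2 = (0.102048, -2.091106)
  → (-1.722180, 0.313525)
(p(0.34), q(0.34)) ≈ (-1.7222, 0.3135)

-1.7222, 0.3135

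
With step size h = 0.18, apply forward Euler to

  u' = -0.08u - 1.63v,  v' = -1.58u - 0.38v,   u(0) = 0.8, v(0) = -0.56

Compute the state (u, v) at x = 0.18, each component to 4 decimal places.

0.9528, -0.7492

Euler on (u,v): u_{n+1} = u_n + h·u', v_{n+1} = v_n + h·v'.
0.000000: (0.800000, -0.560000); f=(0.848800, -1.051200) → (0.952784, -0.749216)
(u(0.18), v(0.18)) ≈ (0.9528, -0.7492)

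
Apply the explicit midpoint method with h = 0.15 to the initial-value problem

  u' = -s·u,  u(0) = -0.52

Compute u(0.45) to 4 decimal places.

-0.4697

Midpoint: k1 = f(s_n, u_n); k2 = f(s_n + h/2, u_n + (h/2)·k1); u_{n+1} = u_n + h·k2.
s=0.000000, u=-0.520000:
  k1 = f(0.000000, -0.520000) = 0.000000
  k2 = f(0.075000, -0.520000) = 0.039000
  u ← -0.520000 + 0.15·0.039000 = -0.514150
s=0.150000, u=-0.514150:
  k1 = f(0.150000, -0.514150) = 0.077122
  k2 = f(0.225000, -0.508366) = 0.114382
  u ← -0.514150 + 0.15·0.114382 = -0.496993
s=0.300000, u=-0.496993:
  k1 = f(0.300000, -0.496993) = 0.149098
  k2 = f(0.375000, -0.485810) = 0.182179
  u ← -0.496993 + 0.15·0.182179 = -0.469666
u(0.45) ≈ -0.4697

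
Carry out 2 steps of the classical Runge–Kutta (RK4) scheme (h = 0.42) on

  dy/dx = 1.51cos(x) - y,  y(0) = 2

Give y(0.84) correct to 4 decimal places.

1.6036

RK4: k1 = f(x_n, y_n); k2 = f(x_n + h/2, y_n + (h/2)·k1); k3 = f(x_n + h/2, y_n + (h/2)·k2); k4 = f(x_n + h, y_n + h·k3); y_{n+1} = y_n + (h/6)·(k1 + 2k2 + 2k3 + k4).
x=0.000000, y=2.000000:
  k1 = f(0.000000, 2.000000) = -0.490000
  k2 = f(0.210000, 1.897100) = -0.420273
  k3 = f(0.210000, 1.911743) = -0.434916
  k4 = f(0.420000, 1.817335) = -0.438571
  y ← 2.000000 + (0.42/6)·(k1 + 2k2 + 2k3 + k4) = 1.815274
x=0.420000, y=1.815274:
  k1 = f(0.420000, 1.815274) = -0.436509
  k2 = f(0.630000, 1.723607) = -0.503485
  k3 = f(0.630000, 1.709542) = -0.489420
  k4 = f(0.840000, 1.609717) = -0.601848
  y ← 1.815274 + (0.42/6)·(k1 + 2k2 + 2k3 + k4) = 1.603582
y(0.84) ≈ 1.6036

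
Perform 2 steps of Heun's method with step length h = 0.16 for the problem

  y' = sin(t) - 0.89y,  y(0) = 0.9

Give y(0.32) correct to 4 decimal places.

0.7248

Heun: k1 = f(t_n, y_n); k2 = f(t_n + h, y_n + h·k1); y_{n+1} = y_n + (h/2)·(k1 + k2).
t=0.000000, y=0.900000:
  k1 = f(0.000000, 0.900000) = -0.801000
  k2 = f(0.160000, 0.771840) = -0.527619
  y ← 0.900000 + (0.16/2)·(-0.801000 + (-0.527619)) = 0.793710
t=0.160000, y=0.793710:
  k1 = f(0.160000, 0.793710) = -0.547084
  k2 = f(0.320000, 0.706177) = -0.313931
  y ← 0.793710 + (0.16/2)·(-0.547084 + (-0.313931)) = 0.724829
y(0.32) ≈ 0.7248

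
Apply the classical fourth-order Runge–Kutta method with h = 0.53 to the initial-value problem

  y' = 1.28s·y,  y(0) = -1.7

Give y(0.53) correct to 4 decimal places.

-2.0347

RK4: k1 = f(s_n, y_n); k2 = f(s_n + h/2, y_n + (h/2)·k1); k3 = f(s_n + h/2, y_n + (h/2)·k2); k4 = f(s_n + h, y_n + h·k3); y_{n+1} = y_n + (h/6)·(k1 + 2k2 + 2k3 + k4).
s=0.000000, y=-1.700000:
  k1 = f(0.000000, -1.700000) = 0.000000
  k2 = f(0.265000, -1.700000) = -0.576640
  k3 = f(0.265000, -1.852810) = -0.628473
  k4 = f(0.530000, -2.033091) = -1.379249
  y ← -1.700000 + (0.53/6)·(k1 + 2k2 + 2k3 + k4) = -2.034737
y(0.53) ≈ -2.0347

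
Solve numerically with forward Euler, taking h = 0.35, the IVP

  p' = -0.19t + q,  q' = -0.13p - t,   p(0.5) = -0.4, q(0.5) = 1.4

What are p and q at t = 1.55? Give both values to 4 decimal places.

Euler on (p,q): p_{n+1} = p_n + h·p', q_{n+1} = q_n + h·q'.
0.500000: (-0.400000, 1.400000); f=(1.305000, -0.448000) → (0.056750, 1.243200)
0.850000: (0.056750, 1.243200); f=(1.081700, -0.857378) → (0.435345, 0.943118)
1.200000: (0.435345, 0.943118); f=(0.715118, -1.256595) → (0.685636, 0.503310)
(p(1.55), q(1.55)) ≈ (0.6856, 0.5033)

0.6856, 0.5033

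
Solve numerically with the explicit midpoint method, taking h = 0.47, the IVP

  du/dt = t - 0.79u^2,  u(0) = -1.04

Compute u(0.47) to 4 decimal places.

Midpoint: k1 = f(t_n, u_n); k2 = f(t_n + h/2, u_n + (h/2)·k1); u_{n+1} = u_n + h·k2.
t=0.000000, u=-1.040000:
  k1 = f(0.000000, -1.040000) = -0.854464
  k2 = f(0.235000, -1.240799) = -0.981270
  u ← -1.040000 + 0.47·(-0.981270) = -1.501197
u(0.47) ≈ -1.5012

-1.5012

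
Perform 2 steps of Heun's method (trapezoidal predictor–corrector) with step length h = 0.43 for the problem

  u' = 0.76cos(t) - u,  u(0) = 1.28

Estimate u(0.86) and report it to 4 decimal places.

Heun: k1 = f(t_n, u_n); k2 = f(t_n + h, u_n + h·k1); u_{n+1} = u_n + (h/2)·(k1 + k2).
t=0.000000, u=1.280000:
  k1 = f(0.000000, 1.280000) = -0.520000
  k2 = f(0.430000, 1.056400) = -0.365586
  u ← 1.280000 + (0.43/2)·(-0.520000 + (-0.365586)) = 1.089599
t=0.430000, u=1.089599:
  k1 = f(0.430000, 1.089599) = -0.398785
  k2 = f(0.860000, 0.918121) = -0.422269
  u ← 1.089599 + (0.43/2)·(-0.398785 + (-0.422269)) = 0.913072
u(0.86) ≈ 0.9131

0.9131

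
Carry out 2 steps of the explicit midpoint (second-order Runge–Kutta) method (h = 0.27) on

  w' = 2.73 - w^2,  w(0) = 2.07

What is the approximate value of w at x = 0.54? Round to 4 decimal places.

1.7661

Midpoint: k1 = f(x_n, w_n); k2 = f(x_n + h/2, w_n + (h/2)·k1); w_{n+1} = w_n + h·k2.
x=0.000000, w=2.070000:
  k1 = f(0.000000, 2.070000) = -1.554900
  k2 = f(0.135000, 1.860088) = -0.729929
  w ← 2.070000 + 0.27·(-0.729929) = 1.872919
x=0.270000, w=1.872919:
  k1 = f(0.270000, 1.872919) = -0.777826
  k2 = f(0.405000, 1.767913) = -0.395515
  w ← 1.872919 + 0.27·(-0.395515) = 1.766130
w(0.54) ≈ 1.7661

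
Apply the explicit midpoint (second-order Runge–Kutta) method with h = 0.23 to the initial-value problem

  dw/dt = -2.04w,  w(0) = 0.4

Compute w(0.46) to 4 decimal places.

Midpoint: k1 = f(t_n, w_n); k2 = f(t_n + h/2, w_n + (h/2)·k1); w_{n+1} = w_n + h·k2.
t=0.000000, w=0.400000:
  k1 = f(0.000000, 0.400000) = -0.816000
  k2 = f(0.115000, 0.306160) = -0.624566
  w ← 0.400000 + 0.23·(-0.624566) = 0.256350
t=0.230000, w=0.256350:
  k1 = f(0.230000, 0.256350) = -0.522953
  k2 = f(0.345000, 0.196210) = -0.400269
  w ← 0.256350 + 0.23·(-0.400269) = 0.164288
w(0.46) ≈ 0.1643

0.1643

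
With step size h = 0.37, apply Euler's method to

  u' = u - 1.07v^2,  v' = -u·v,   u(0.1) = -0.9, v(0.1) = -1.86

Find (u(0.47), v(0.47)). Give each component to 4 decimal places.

-2.6027, -2.4794

Euler on (u,v): u_{n+1} = u_n + h·u', v_{n+1} = v_n + h·v'.
0.100000: (-0.900000, -1.860000); f=(-4.601772, -1.674000) → (-2.602656, -2.479380)
(u(0.47), v(0.47)) ≈ (-2.6027, -2.4794)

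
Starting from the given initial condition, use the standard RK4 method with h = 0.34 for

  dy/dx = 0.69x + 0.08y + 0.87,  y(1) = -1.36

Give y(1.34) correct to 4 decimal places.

RK4: k1 = f(x_n, y_n); k2 = f(x_n + h/2, y_n + (h/2)·k1); k3 = f(x_n + h/2, y_n + (h/2)·k2); k4 = f(x_n + h, y_n + h·k3); y_{n+1} = y_n + (h/6)·(k1 + 2k2 + 2k3 + k4).
x=1.000000, y=-1.360000:
  k1 = f(1.000000, -1.360000) = 1.451200
  k2 = f(1.170000, -1.113296) = 1.588236
  k3 = f(1.170000, -1.090000) = 1.590100
  k4 = f(1.340000, -0.819366) = 1.729051
  y ← -1.360000 + (0.34/6)·(k1 + 2k2 + 2k3 + k4) = -0.819574
y(1.34) ≈ -0.8196

-0.8196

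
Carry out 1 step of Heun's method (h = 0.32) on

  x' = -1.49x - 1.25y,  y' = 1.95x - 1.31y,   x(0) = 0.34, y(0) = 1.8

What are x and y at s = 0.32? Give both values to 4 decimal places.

Heun on (x,y): k1 = f(s_n, state_n); k2 = f(s_n + h, state_n + h·k1); state_{n+1} = state_n + (h/2)·(k1 + k2).
0.000000: (0.340000, 1.800000)
  k1 = (-2.756600, -1.695000)
  predictor → (-0.542112, 1.257600)
  k2 = (-0.764253, -2.704574)
  → (-0.223336, 1.096068)
(x(0.32), y(0.32)) ≈ (-0.2233, 1.0961)

-0.2233, 1.0961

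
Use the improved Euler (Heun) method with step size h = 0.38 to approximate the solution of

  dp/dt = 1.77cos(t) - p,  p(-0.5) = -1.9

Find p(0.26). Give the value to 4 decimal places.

-0.0206

Heun: k1 = f(t_n, p_n); k2 = f(t_n + h, p_n + h·k1); p_{n+1} = p_n + (h/2)·(k1 + k2).
t=-0.500000, p=-1.900000:
  k1 = f(-0.500000, -1.900000) = 3.453321
  k2 = f(-0.120000, -0.587738) = 2.345009
  p ← -1.900000 + (0.38/2)·(3.453321 + 2.345009) = -0.798317
t=-0.120000, p=-0.798317:
  k1 = f(-0.120000, -0.798317) = 2.555589
  k2 = f(0.260000, 0.172806) = 1.537704
  p ← -0.798317 + (0.38/2)·(2.555589 + 1.537704) = -0.020592
p(0.26) ≈ -0.0206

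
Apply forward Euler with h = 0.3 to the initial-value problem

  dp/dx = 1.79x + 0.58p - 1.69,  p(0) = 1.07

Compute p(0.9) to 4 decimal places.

Euler: p_{n+1} = p_n + h·f(x_n, p_n).
x=0.000000, p=1.070000: f=-1.069400 → p ← 1.070000 + 0.3·(-1.069400) = 0.749180
x=0.300000, p=0.749180: f=-0.718476 → p ← 0.749180 + 0.3·(-0.718476) = 0.533637
x=0.600000, p=0.533637: f=-0.306490 → p ← 0.533637 + 0.3·(-0.306490) = 0.441690
p(0.9) ≈ 0.4417

0.4417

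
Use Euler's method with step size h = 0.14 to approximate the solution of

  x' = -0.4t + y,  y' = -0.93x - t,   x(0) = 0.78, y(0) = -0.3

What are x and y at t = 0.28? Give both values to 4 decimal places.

Euler on (x,y): x_{n+1} = x_n + h·x', y_{n+1} = y_n + h·y'.
0.000000: (0.780000, -0.300000); f=(-0.300000, -0.725400) → (0.738000, -0.401556)
0.140000: (0.738000, -0.401556); f=(-0.457556, -0.826340) → (0.673942, -0.517244)
(x(0.28), y(0.28)) ≈ (0.6739, -0.5172)

0.6739, -0.5172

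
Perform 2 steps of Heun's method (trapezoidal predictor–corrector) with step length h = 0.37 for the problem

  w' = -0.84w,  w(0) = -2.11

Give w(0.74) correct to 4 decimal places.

Heun: k1 = f(t_n, w_n); k2 = f(t_n + h, w_n + h·k1); w_{n+1} = w_n + (h/2)·(k1 + k2).
t=0.000000, w=-2.110000:
  k1 = f(0.000000, -2.110000) = 1.772400
  k2 = f(0.370000, -1.454212) = 1.221538
  w ← -2.110000 + (0.37/2)·(1.772400 + 1.221538) = -1.556121
t=0.370000, w=-1.556121:
  k1 = f(0.370000, -1.556121) = 1.307142
  k2 = f(0.740000, -1.072479) = 0.900882
  w ← -1.556121 + (0.37/2)·(1.307142 + 0.900882) = -1.147637
w(0.74) ≈ -1.1476

-1.1476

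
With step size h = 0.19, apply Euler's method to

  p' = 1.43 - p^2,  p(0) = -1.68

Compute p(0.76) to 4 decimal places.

-4.8874

Euler: p_{n+1} = p_n + h·f(t_n, p_n).
t=0.000000, p=-1.680000: f=-1.392400 → p ← -1.680000 + 0.19·(-1.392400) = -1.944556
t=0.190000, p=-1.944556: f=-2.351298 → p ← -1.944556 + 0.19·(-2.351298) = -2.391303
t=0.380000, p=-2.391303: f=-4.288328 → p ← -2.391303 + 0.19·(-4.288328) = -3.206085
t=0.570000, p=-3.206085: f=-8.848981 → p ← -3.206085 + 0.19·(-8.848981) = -4.887391
p(0.76) ≈ -4.8874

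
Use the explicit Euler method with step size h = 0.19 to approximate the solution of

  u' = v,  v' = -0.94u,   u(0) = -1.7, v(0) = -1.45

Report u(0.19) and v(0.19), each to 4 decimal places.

-1.9755, -1.1464

Euler on (u,v): u_{n+1} = u_n + h·u', v_{n+1} = v_n + h·v'.
0.000000: (-1.700000, -1.450000); f=(-1.450000, 1.598000) → (-1.975500, -1.146380)
(u(0.19), v(0.19)) ≈ (-1.9755, -1.1464)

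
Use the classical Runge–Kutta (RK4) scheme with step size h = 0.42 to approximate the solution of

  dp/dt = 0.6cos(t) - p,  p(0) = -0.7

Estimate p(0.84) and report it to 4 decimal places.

-0.0083

RK4: k1 = f(t_n, p_n); k2 = f(t_n + h/2, p_n + (h/2)·k1); k3 = f(t_n + h/2, p_n + (h/2)·k2); k4 = f(t_n + h, p_n + h·k3); p_{n+1} = p_n + (h/6)·(k1 + 2k2 + 2k3 + k4).
t=0.000000, p=-0.700000:
  k1 = f(0.000000, -0.700000) = 1.300000
  k2 = f(0.210000, -0.427000) = 1.013819
  k3 = f(0.210000, -0.487098) = 1.073917
  k4 = f(0.420000, -0.248955) = 0.796808
  p ← -0.700000 + (0.42/6)·(k1 + 2k2 + 2k3 + k4) = -0.260940
t=0.420000, p=-0.260940:
  k1 = f(0.420000, -0.260940) = 0.808794
  k2 = f(0.630000, -0.091094) = 0.575910
  k3 = f(0.630000, -0.139999) = 0.624816
  k4 = f(0.840000, 0.001482) = 0.398996
  p ← -0.260940 + (0.42/6)·(k1 + 2k2 + 2k3 + k4) = -0.008294
p(0.84) ≈ -0.0083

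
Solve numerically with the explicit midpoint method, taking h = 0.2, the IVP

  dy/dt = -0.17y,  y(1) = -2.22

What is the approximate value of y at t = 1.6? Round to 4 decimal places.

-2.0048

Midpoint: k1 = f(t_n, y_n); k2 = f(t_n + h/2, y_n + (h/2)·k1); y_{n+1} = y_n + h·k2.
t=1.000000, y=-2.220000:
  k1 = f(1.000000, -2.220000) = 0.377400
  k2 = f(1.100000, -2.182260) = 0.370984
  y ← -2.220000 + 0.2·0.370984 = -2.145803
t=1.200000, y=-2.145803:
  k1 = f(1.200000, -2.145803) = 0.364787
  k2 = f(1.300000, -2.109325) = 0.358585
  y ← -2.145803 + 0.2·0.358585 = -2.074086
t=1.400000, y=-2.074086:
  k1 = f(1.400000, -2.074086) = 0.352595
  k2 = f(1.500000, -2.038827) = 0.346601
  y ← -2.074086 + 0.2·0.346601 = -2.004766
y(1.6) ≈ -2.0048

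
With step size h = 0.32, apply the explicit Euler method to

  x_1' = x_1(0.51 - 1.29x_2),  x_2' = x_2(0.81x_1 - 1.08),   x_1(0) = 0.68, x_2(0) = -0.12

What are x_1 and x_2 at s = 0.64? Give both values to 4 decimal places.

Euler on (x_1,x_2): x_1_{n+1} = x_1_n + h·x_1', x_2_{n+1} = x_2_n + h·x_2'.
0.000000: (0.680000, -0.120000); f=(0.452064, 0.063504) → (0.824660, -0.099679)
0.320000: (0.824660, -0.099679); f=(0.526616, 0.041070) → (0.993178, -0.086536)
(x_1(0.64), x_2(0.64)) ≈ (0.9932, -0.0865)

0.9932, -0.0865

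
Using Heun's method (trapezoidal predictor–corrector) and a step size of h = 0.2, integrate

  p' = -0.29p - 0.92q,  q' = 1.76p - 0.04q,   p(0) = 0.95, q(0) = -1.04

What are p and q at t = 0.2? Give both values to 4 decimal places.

1.0508, -0.6747

Heun on (p,q): k1 = f(t_n, state_n); k2 = f(t_n + h, state_n + h·k1); state_{n+1} = state_n + (h/2)·(k1 + k2).
0.000000: (0.950000, -1.040000)
  k1 = (0.681300, 1.713600)
  predictor → (1.086260, -0.697280)
  k2 = (0.326482, 1.939709)
  → (1.050778, -0.674669)
(p(0.2), q(0.2)) ≈ (1.0508, -0.6747)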